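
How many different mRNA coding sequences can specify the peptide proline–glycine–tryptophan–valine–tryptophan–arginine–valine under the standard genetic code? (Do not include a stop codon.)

Pro: 4 codons.
Gly: 4 codons.
Trp: 1 codon.
Val: 4 codons.
Trp: 1 codon.
Arg: 6 codons.
Val: 4 codons.
4 × 4 × 1 × 4 × 1 × 6 × 4 = 1536.

1536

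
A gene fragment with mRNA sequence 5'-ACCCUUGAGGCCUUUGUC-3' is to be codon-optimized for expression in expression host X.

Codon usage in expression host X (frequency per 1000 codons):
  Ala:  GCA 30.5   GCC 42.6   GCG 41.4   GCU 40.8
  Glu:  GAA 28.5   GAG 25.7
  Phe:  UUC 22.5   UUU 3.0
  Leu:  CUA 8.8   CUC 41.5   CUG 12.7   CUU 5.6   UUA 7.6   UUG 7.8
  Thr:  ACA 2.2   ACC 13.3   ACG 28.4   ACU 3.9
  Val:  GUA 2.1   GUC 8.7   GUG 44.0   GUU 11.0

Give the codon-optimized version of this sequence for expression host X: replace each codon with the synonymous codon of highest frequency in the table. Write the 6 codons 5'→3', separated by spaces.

Codon 1 (Thr): best is ACG at 28.4.
Codon 2 (Leu): best is CUC at 41.5.
Codon 3 (Glu): best is GAA at 28.5.
Codon 4 (Ala): best is GCC at 42.6.
Codon 5 (Phe): best is UUC at 22.5.
Codon 6 (Val): best is GUG at 44.0.

ACG CUC GAA GCC UUC GUG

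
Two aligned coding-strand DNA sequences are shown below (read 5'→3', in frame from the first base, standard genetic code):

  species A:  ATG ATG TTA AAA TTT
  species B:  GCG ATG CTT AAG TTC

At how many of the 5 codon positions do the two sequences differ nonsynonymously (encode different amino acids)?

Codon 1: ATG Met / GCG Ala — nonsynonymous.
Codon 2: ATG Met / ATG Met — identical.
Codon 3: TTA Leu / CTT Leu — synonymous.
Codon 4: AAA Lys / AAG Lys — synonymous.
Codon 5: TTT Phe / TTC Phe — synonymous.
Nonsynonymous differences: 1.

1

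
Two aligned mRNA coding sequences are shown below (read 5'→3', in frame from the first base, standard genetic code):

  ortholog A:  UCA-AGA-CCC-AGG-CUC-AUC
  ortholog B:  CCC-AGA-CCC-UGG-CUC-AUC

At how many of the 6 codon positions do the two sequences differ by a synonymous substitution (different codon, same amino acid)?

Codon 1: UCA Ser / CCC Pro — nonsynonymous.
Codon 2: AGA Arg / AGA Arg — identical.
Codon 3: CCC Pro / CCC Pro — identical.
Codon 4: AGG Arg / UGG Trp — nonsynonymous.
Codon 5: CUC Leu / CUC Leu — identical.
Codon 6: AUC Ile / AUC Ile — identical.
Synonymous differences: 0.

0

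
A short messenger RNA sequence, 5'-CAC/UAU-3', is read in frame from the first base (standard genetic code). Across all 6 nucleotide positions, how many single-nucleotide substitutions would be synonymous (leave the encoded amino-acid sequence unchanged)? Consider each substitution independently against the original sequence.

2

Codon 1 (CAC, His): 1 synonymous substitution.
Codon 2 (UAU, Tyr): 1 synonymous substitution.
Total: 1 + 1 = 2.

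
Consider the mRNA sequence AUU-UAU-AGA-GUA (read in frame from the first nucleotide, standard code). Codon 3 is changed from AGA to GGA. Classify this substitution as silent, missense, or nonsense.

Position 7 falls in codon 3: AGA → Arg.
After the substitution the codon is GGA → Gly.
Arg ≠ Gly, so this is a missense mutation.

missense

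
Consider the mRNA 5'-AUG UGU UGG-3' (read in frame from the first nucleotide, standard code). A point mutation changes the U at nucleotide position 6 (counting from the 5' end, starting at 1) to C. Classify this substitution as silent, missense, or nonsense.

Position 6 falls in codon 2: UGU → Cys.
After the substitution the codon is UGC → Cys.
Both encode Cys, so the change is synonymous.

silent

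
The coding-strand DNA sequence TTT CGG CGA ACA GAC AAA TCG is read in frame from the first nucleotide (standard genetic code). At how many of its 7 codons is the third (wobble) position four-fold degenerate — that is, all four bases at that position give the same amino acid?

Codon 1 TTT (Phe): third position 2-fold.
Codon 2 CGG (Arg): third position 4-fold.
Codon 3 CGA (Arg): third position 4-fold.
Codon 4 ACA (Thr): third position 4-fold.
Codon 5 GAC (Asp): third position 2-fold.
Codon 6 AAA (Lys): third position 2-fold.
Codon 7 TCG (Ser): third position 4-fold.
Four-fold degenerate third positions: 4.

4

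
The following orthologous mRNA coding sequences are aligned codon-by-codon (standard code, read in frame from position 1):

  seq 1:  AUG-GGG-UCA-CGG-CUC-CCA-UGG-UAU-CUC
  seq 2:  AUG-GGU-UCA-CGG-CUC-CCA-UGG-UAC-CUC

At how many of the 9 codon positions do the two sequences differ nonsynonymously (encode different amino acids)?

Codon 1: AUG Met / AUG Met — identical.
Codon 2: GGG Gly / GGU Gly — synonymous.
Codon 3: UCA Ser / UCA Ser — identical.
Codon 4: CGG Arg / CGG Arg — identical.
Codon 5: CUC Leu / CUC Leu — identical.
Codon 6: CCA Pro / CCA Pro — identical.
Codon 7: UGG Trp / UGG Trp — identical.
Codon 8: UAU Tyr / UAC Tyr — synonymous.
Codon 9: CUC Leu / CUC Leu — identical.
Nonsynonymous differences: 0.

0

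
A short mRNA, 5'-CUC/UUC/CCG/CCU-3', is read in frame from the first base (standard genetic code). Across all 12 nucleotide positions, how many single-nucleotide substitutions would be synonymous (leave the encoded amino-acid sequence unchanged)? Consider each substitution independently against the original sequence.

10

Codon 1 (CUC, Leu): 3 synonymous substitutions.
Codon 2 (UUC, Phe): 1 synonymous substitution.
Codon 3 (CCG, Pro): 3 synonymous substitutions.
Codon 4 (CCU, Pro): 3 synonymous substitutions.
Total: 3 + 1 + 3 + 3 = 10.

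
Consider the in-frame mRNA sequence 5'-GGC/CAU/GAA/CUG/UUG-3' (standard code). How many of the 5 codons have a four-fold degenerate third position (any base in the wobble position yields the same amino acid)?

2

Codon 1 GGC (Gly): third position 4-fold.
Codon 2 CAU (His): third position 2-fold.
Codon 3 GAA (Glu): third position 2-fold.
Codon 4 CUG (Leu): third position 4-fold.
Codon 5 UUG (Leu): third position 2-fold.
Four-fold degenerate third positions: 2.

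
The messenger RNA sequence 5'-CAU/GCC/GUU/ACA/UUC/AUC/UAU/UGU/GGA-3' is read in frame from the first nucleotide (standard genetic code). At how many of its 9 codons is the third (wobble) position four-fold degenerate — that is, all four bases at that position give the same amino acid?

Codon 1 CAU (His): third position 2-fold.
Codon 2 GCC (Ala): third position 4-fold.
Codon 3 GUU (Val): third position 4-fold.
Codon 4 ACA (Thr): third position 4-fold.
Codon 5 UUC (Phe): third position 2-fold.
Codon 6 AUC (Ile): third position 3-fold.
Codon 7 UAU (Tyr): third position 2-fold.
Codon 8 UGU (Cys): third position 2-fold.
Codon 9 GGA (Gly): third position 4-fold.
Four-fold degenerate third positions: 4.

4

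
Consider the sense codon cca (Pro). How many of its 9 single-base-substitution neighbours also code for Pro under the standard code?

Position 1: none → 0 synonymous.
Position 2: none → 0 synonymous.
Position 3: CCT, CCC, CCG → 3 synonymous.
Total: 0 + 0 + 3 = 3.

3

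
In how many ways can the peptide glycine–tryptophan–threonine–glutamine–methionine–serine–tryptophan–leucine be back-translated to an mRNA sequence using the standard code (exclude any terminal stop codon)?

1152

Gly: 4 codons.
Trp: 1 codon.
Thr: 4 codons.
Gln: 2 codons.
Met: 1 codon.
Ser: 6 codons.
Trp: 1 codon.
Leu: 6 codons.
4 × 1 × 4 × 2 × 1 × 6 × 1 × 6 = 1152.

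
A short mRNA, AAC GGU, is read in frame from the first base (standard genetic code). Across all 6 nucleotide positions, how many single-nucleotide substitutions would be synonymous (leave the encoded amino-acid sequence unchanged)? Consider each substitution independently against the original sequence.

4

Codon 1 (AAC, Asn): 1 synonymous substitution.
Codon 2 (GGU, Gly): 3 synonymous substitutions.
Total: 1 + 3 = 4.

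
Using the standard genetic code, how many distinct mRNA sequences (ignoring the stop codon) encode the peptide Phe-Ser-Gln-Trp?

24

Phe: 2 codons.
Ser: 6 codons.
Gln: 2 codons.
Trp: 1 codon.
2 × 6 × 2 × 1 = 24.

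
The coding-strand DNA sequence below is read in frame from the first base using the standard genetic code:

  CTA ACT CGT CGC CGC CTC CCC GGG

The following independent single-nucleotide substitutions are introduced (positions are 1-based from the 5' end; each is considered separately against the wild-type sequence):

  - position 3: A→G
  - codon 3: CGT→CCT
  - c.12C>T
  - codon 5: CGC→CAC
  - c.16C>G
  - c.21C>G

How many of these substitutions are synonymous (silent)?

Codon 1: CTA (Leu) → CTG (Leu) — synonymous.
Codon 3: CGT (Arg) → CCT (Pro) — missense.
Codon 4: CGC (Arg) → CGT (Arg) — synonymous.
Codon 5: CGC (Arg) → CAC (His) — missense.
Codon 6: CTC (Leu) → GTC (Val) — missense.
Codon 7: CCC (Pro) → CCG (Pro) — synonymous.
Synonymous: 3 of 6.

3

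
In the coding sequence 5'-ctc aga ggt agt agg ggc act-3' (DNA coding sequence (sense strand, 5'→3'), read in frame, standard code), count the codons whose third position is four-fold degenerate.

4

Codon 1 CTC (Leu): third position 4-fold.
Codon 2 AGA (Arg): third position 2-fold.
Codon 3 GGT (Gly): third position 4-fold.
Codon 4 AGT (Ser): third position 2-fold.
Codon 5 AGG (Arg): third position 2-fold.
Codon 6 GGC (Gly): third position 4-fold.
Codon 7 ACT (Thr): third position 4-fold.
Four-fold degenerate third positions: 4.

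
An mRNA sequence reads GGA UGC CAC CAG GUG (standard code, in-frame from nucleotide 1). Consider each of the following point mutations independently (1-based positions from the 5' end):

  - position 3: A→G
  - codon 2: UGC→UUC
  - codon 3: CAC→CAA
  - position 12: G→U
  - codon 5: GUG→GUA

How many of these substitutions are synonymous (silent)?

2

Codon 1: GGA (Gly) → GGG (Gly) — synonymous.
Codon 2: UGC (Cys) → UUC (Phe) — missense.
Codon 3: CAC (His) → CAA (Gln) — missense.
Codon 4: CAG (Gln) → CAU (His) — missense.
Codon 5: GUG (Val) → GUA (Val) — synonymous.
Synonymous: 2 of 5.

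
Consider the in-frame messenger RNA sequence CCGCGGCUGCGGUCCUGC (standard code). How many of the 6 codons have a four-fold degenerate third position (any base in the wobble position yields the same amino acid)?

Codon 1 CCG (Pro): third position 4-fold.
Codon 2 CGG (Arg): third position 4-fold.
Codon 3 CUG (Leu): third position 4-fold.
Codon 4 CGG (Arg): third position 4-fold.
Codon 5 UCC (Ser): third position 4-fold.
Codon 6 UGC (Cys): third position 2-fold.
Four-fold degenerate third positions: 5.

5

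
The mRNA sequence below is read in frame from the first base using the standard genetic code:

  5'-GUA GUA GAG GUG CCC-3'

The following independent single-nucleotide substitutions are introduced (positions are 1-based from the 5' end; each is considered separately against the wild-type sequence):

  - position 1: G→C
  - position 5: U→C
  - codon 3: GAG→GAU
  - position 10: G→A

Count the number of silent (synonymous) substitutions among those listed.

0

Codon 1: GUA (Val) → CUA (Leu) — missense.
Codon 2: GUA (Val) → GCA (Ala) — missense.
Codon 3: GAG (Glu) → GAU (Asp) — missense.
Codon 4: GUG (Val) → AUG (Met) — missense.
Synonymous: 0 of 4.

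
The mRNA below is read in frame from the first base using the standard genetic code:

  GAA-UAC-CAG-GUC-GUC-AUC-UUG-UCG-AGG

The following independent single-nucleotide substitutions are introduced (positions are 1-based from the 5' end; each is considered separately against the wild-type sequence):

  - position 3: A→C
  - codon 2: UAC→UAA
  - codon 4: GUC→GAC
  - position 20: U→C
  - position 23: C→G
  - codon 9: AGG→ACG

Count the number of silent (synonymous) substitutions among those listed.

Codon 1: GAA (Glu) → GAC (Asp) — missense.
Codon 2: UAC (Tyr) → UAA (Stop) — nonsense.
Codon 4: GUC (Val) → GAC (Asp) — missense.
Codon 7: UUG (Leu) → UCG (Ser) — missense.
Codon 8: UCG (Ser) → UGG (Trp) — missense.
Codon 9: AGG (Arg) → ACG (Thr) — missense.
Synonymous: 0 of 6.

0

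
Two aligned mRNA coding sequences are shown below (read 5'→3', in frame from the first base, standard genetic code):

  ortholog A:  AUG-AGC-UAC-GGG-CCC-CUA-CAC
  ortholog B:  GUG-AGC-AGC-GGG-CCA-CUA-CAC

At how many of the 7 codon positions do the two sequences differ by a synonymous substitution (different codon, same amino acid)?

Codon 1: AUG Met / GUG Val — nonsynonymous.
Codon 2: AGC Ser / AGC Ser — identical.
Codon 3: UAC Tyr / AGC Ser — nonsynonymous.
Codon 4: GGG Gly / GGG Gly — identical.
Codon 5: CCC Pro / CCA Pro — synonymous.
Codon 6: CUA Leu / CUA Leu — identical.
Codon 7: CAC His / CAC His — identical.
Synonymous differences: 1.

1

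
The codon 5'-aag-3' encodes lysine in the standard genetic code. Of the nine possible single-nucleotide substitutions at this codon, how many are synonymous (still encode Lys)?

1

Position 1: none → 0 synonymous.
Position 2: none → 0 synonymous.
Position 3: AAA → 1 synonymous.
Total: 0 + 0 + 1 = 1.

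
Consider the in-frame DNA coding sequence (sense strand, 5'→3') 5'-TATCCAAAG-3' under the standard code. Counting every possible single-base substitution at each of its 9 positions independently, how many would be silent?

5

Codon 1 (TAT, Tyr): 1 synonymous substitution.
Codon 2 (CCA, Pro): 3 synonymous substitutions.
Codon 3 (AAG, Lys): 1 synonymous substitution.
Total: 1 + 3 + 1 = 5.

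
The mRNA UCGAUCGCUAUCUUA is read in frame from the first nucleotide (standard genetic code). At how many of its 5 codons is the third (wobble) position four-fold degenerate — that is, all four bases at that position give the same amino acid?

2

Codon 1 UCG (Ser): third position 4-fold.
Codon 2 AUC (Ile): third position 3-fold.
Codon 3 GCU (Ala): third position 4-fold.
Codon 4 AUC (Ile): third position 3-fold.
Codon 5 UUA (Leu): third position 2-fold.
Four-fold degenerate third positions: 2.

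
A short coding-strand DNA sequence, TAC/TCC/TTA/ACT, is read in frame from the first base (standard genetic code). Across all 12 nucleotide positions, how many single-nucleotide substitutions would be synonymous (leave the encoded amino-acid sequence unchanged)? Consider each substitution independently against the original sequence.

9

Codon 1 (TAC, Tyr): 1 synonymous substitution.
Codon 2 (TCC, Ser): 3 synonymous substitutions.
Codon 3 (TTA, Leu): 2 synonymous substitutions.
Codon 4 (ACT, Thr): 3 synonymous substitutions.
Total: 1 + 3 + 2 + 3 = 9.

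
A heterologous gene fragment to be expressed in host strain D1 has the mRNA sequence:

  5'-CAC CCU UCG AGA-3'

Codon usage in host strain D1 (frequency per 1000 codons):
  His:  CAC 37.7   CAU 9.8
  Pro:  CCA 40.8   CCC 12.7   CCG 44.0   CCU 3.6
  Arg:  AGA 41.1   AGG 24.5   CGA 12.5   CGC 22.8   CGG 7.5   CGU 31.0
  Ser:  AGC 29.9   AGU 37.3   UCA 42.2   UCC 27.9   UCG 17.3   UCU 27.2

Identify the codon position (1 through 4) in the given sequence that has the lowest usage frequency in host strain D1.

Codon 1 CAC (His): 37.7 per 1000.
Codon 2 CCU (Pro): 3.6 per 1000.
Codon 3 UCG (Ser): 17.3 per 1000.
Codon 4 AGA (Arg): 41.1 per 1000.
Lowest frequency is 3.6 at codon 2.

2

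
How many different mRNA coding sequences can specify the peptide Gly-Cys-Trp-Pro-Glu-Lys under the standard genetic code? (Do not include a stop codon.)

Gly: 4 codons.
Cys: 2 codons.
Trp: 1 codon.
Pro: 4 codons.
Glu: 2 codons.
Lys: 2 codons.
4 × 2 × 1 × 4 × 2 × 2 = 128.

128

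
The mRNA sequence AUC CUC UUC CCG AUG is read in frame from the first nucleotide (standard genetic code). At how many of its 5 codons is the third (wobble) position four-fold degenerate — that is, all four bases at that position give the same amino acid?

Codon 1 AUC (Ile): third position 3-fold.
Codon 2 CUC (Leu): third position 4-fold.
Codon 3 UUC (Phe): third position 2-fold.
Codon 4 CCG (Pro): third position 4-fold.
Codon 5 AUG (Met): third position 1-fold.
Four-fold degenerate third positions: 2.

2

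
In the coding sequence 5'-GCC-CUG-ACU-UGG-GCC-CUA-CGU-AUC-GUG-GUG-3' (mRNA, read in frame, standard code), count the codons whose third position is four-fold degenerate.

Codon 1 GCC (Ala): third position 4-fold.
Codon 2 CUG (Leu): third position 4-fold.
Codon 3 ACU (Thr): third position 4-fold.
Codon 4 UGG (Trp): third position 1-fold.
Codon 5 GCC (Ala): third position 4-fold.
Codon 6 CUA (Leu): third position 4-fold.
Codon 7 CGU (Arg): third position 4-fold.
Codon 8 AUC (Ile): third position 3-fold.
Codon 9 GUG (Val): third position 4-fold.
Codon 10 GUG (Val): third position 4-fold.
Four-fold degenerate third positions: 8.

8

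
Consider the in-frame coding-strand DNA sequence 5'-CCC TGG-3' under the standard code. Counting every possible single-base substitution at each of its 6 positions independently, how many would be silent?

Codon 1 (CCC, Pro): 3 synonymous substitutions.
Codon 2 (TGG, Trp): 0 synonymous substitutions.
Total: 3 + 0 = 3.

3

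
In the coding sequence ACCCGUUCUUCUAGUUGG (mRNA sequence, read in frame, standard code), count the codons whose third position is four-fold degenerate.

4

Codon 1 ACC (Thr): third position 4-fold.
Codon 2 CGU (Arg): third position 4-fold.
Codon 3 UCU (Ser): third position 4-fold.
Codon 4 UCU (Ser): third position 4-fold.
Codon 5 AGU (Ser): third position 2-fold.
Codon 6 UGG (Trp): third position 1-fold.
Four-fold degenerate third positions: 4.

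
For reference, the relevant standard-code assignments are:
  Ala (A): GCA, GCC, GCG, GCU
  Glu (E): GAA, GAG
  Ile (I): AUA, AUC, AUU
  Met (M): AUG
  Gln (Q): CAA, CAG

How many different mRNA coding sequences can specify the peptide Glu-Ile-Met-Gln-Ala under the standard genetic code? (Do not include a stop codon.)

Glu: 2 codons.
Ile: 3 codons.
Met: 1 codon.
Gln: 2 codons.
Ala: 4 codons.
2 × 3 × 1 × 2 × 4 = 48.

48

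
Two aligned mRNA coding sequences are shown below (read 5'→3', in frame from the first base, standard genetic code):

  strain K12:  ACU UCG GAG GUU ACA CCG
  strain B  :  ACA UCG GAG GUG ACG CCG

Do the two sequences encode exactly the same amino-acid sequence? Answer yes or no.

Codon 1: ACU Thr / ACA Thr — synonymous.
Codon 2: UCG Ser / UCG Ser — identical.
Codon 3: GAG Glu / GAG Glu — identical.
Codon 4: GUU Val / GUG Val — synonymous.
Codon 5: ACA Thr / ACG Thr — synonymous.
Codon 6: CCG Pro / CCG Pro — identical.
Nonsynonymous differences: 0 → same protein.

yes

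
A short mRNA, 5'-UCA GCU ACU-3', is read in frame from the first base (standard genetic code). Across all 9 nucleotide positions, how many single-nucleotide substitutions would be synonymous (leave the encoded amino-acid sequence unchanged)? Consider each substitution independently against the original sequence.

9

Codon 1 (UCA, Ser): 3 synonymous substitutions.
Codon 2 (GCU, Ala): 3 synonymous substitutions.
Codon 3 (ACU, Thr): 3 synonymous substitutions.
Total: 3 + 3 + 3 = 9.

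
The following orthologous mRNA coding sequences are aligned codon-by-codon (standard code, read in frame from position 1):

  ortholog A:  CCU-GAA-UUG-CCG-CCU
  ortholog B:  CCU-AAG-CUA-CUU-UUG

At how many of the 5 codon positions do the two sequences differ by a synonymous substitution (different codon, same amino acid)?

1

Codon 1: CCU Pro / CCU Pro — identical.
Codon 2: GAA Glu / AAG Lys — nonsynonymous.
Codon 3: UUG Leu / CUA Leu — synonymous.
Codon 4: CCG Pro / CUU Leu — nonsynonymous.
Codon 5: CCU Pro / UUG Leu — nonsynonymous.
Synonymous differences: 1.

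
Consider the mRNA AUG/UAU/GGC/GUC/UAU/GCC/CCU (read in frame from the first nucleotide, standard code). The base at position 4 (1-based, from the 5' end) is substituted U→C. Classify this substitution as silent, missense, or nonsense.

missense

Position 4 falls in codon 2: UAU → Tyr.
After the substitution the codon is CAU → His.
Tyr ≠ His, so this is a missense mutation.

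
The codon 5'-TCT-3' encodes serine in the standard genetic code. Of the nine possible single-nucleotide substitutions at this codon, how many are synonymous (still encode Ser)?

Position 1: none → 0 synonymous.
Position 2: none → 0 synonymous.
Position 3: TCC, TCA, TCG → 3 synonymous.
Total: 0 + 0 + 3 = 3.

3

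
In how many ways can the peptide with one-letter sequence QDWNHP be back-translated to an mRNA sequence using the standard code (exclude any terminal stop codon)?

Gln: 2 codons.
Asp: 2 codons.
Trp: 1 codon.
Asn: 2 codons.
His: 2 codons.
Pro: 4 codons.
2 × 2 × 1 × 2 × 2 × 4 = 64.

64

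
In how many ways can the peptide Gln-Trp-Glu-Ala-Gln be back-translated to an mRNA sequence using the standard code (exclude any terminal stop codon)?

Gln: 2 codons.
Trp: 1 codon.
Glu: 2 codons.
Ala: 4 codons.
Gln: 2 codons.
2 × 1 × 2 × 4 × 2 = 32.

32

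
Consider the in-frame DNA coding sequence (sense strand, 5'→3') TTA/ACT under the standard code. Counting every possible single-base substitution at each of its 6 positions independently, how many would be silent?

5

Codon 1 (TTA, Leu): 2 synonymous substitutions.
Codon 2 (ACT, Thr): 3 synonymous substitutions.
Total: 2 + 3 = 5.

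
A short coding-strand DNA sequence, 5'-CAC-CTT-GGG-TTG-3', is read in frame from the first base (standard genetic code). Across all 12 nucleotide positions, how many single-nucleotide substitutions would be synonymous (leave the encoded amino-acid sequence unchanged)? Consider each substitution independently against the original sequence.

Codon 1 (CAC, His): 1 synonymous substitution.
Codon 2 (CTT, Leu): 3 synonymous substitutions.
Codon 3 (GGG, Gly): 3 synonymous substitutions.
Codon 4 (TTG, Leu): 2 synonymous substitutions.
Total: 1 + 3 + 3 + 2 = 9.

9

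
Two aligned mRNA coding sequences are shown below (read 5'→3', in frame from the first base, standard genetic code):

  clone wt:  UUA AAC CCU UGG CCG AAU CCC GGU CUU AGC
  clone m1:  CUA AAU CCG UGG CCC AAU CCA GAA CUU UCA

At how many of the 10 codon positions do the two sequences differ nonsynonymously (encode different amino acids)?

1

Codon 1: UUA Leu / CUA Leu — synonymous.
Codon 2: AAC Asn / AAU Asn — synonymous.
Codon 3: CCU Pro / CCG Pro — synonymous.
Codon 4: UGG Trp / UGG Trp — identical.
Codon 5: CCG Pro / CCC Pro — synonymous.
Codon 6: AAU Asn / AAU Asn — identical.
Codon 7: CCC Pro / CCA Pro — synonymous.
Codon 8: GGU Gly / GAA Glu — nonsynonymous.
Codon 9: CUU Leu / CUU Leu — identical.
Codon 10: AGC Ser / UCA Ser — synonymous.
Nonsynonymous differences: 1.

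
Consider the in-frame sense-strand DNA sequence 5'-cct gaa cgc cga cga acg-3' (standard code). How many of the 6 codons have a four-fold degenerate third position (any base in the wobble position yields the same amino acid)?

5

Codon 1 CCT (Pro): third position 4-fold.
Codon 2 GAA (Glu): third position 2-fold.
Codon 3 CGC (Arg): third position 4-fold.
Codon 4 CGA (Arg): third position 4-fold.
Codon 5 CGA (Arg): third position 4-fold.
Codon 6 ACG (Thr): third position 4-fold.
Four-fold degenerate third positions: 5.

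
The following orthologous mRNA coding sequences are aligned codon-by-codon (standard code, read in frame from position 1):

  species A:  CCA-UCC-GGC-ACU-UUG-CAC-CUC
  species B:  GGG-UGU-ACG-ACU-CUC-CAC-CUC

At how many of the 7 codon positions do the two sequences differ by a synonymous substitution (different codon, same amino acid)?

Codon 1: CCA Pro / GGG Gly — nonsynonymous.
Codon 2: UCC Ser / UGU Cys — nonsynonymous.
Codon 3: GGC Gly / ACG Thr — nonsynonymous.
Codon 4: ACU Thr / ACU Thr — identical.
Codon 5: UUG Leu / CUC Leu — synonymous.
Codon 6: CAC His / CAC His — identical.
Codon 7: CUC Leu / CUC Leu — identical.
Synonymous differences: 1.

1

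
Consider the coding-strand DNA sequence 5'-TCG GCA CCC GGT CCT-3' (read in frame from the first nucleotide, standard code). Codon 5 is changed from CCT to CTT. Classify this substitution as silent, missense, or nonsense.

Position 14 falls in codon 5: CCT → Pro.
After the substitution the codon is CTT → Leu.
Pro ≠ Leu, so this is a missense mutation.

missense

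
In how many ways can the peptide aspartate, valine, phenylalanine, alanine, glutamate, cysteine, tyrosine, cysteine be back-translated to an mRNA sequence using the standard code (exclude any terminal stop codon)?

1024

Asp: 2 codons.
Val: 4 codons.
Phe: 2 codons.
Ala: 4 codons.
Glu: 2 codons.
Cys: 2 codons.
Tyr: 2 codons.
Cys: 2 codons.
2 × 4 × 2 × 4 × 2 × 2 × 2 × 2 = 1024.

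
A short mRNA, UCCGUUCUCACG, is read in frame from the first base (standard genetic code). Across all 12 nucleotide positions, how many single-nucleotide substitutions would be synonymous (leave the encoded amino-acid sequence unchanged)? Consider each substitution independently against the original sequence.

12

Codon 1 (UCC, Ser): 3 synonymous substitutions.
Codon 2 (GUU, Val): 3 synonymous substitutions.
Codon 3 (CUC, Leu): 3 synonymous substitutions.
Codon 4 (ACG, Thr): 3 synonymous substitutions.
Total: 3 + 3 + 3 + 3 = 12.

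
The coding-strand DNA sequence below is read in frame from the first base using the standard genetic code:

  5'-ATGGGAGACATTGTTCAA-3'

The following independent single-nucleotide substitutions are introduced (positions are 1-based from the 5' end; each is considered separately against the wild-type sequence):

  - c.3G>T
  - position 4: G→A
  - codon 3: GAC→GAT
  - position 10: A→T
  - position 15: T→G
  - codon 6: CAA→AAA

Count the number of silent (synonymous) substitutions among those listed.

Codon 1: ATG (Met) → ATT (Ile) — missense.
Codon 2: GGA (Gly) → AGA (Arg) — missense.
Codon 3: GAC (Asp) → GAT (Asp) — synonymous.
Codon 4: ATT (Ile) → TTT (Phe) — missense.
Codon 5: GTT (Val) → GTG (Val) — synonymous.
Codon 6: CAA (Gln) → AAA (Lys) — missense.
Synonymous: 2 of 6.

2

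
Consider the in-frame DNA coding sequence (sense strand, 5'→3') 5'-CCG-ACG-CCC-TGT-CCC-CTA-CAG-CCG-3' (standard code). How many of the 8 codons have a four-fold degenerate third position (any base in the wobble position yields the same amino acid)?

Codon 1 CCG (Pro): third position 4-fold.
Codon 2 ACG (Thr): third position 4-fold.
Codon 3 CCC (Pro): third position 4-fold.
Codon 4 TGT (Cys): third position 2-fold.
Codon 5 CCC (Pro): third position 4-fold.
Codon 6 CTA (Leu): third position 4-fold.
Codon 7 CAG (Gln): third position 2-fold.
Codon 8 CCG (Pro): third position 4-fold.
Four-fold degenerate third positions: 6.

6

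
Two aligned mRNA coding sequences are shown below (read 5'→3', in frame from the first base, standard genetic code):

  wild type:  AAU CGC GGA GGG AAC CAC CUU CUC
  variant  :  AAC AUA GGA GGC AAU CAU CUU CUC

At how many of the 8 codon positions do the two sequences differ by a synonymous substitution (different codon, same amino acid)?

Codon 1: AAU Asn / AAC Asn — synonymous.
Codon 2: CGC Arg / AUA Ile — nonsynonymous.
Codon 3: GGA Gly / GGA Gly — identical.
Codon 4: GGG Gly / GGC Gly — synonymous.
Codon 5: AAC Asn / AAU Asn — synonymous.
Codon 6: CAC His / CAU His — synonymous.
Codon 7: CUU Leu / CUU Leu — identical.
Codon 8: CUC Leu / CUC Leu — identical.
Synonymous differences: 4.

4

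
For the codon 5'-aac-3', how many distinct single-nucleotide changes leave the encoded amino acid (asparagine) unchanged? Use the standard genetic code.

1

Position 1: none → 0 synonymous.
Position 2: none → 0 synonymous.
Position 3: AAU → 1 synonymous.
Total: 0 + 0 + 1 = 1.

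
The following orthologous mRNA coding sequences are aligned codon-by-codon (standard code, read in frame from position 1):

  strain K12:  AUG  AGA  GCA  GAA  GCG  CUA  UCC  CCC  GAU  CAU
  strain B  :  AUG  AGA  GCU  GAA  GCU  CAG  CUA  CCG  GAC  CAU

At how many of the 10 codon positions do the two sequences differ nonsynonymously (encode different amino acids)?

2

Codon 1: AUG Met / AUG Met — identical.
Codon 2: AGA Arg / AGA Arg — identical.
Codon 3: GCA Ala / GCU Ala — synonymous.
Codon 4: GAA Glu / GAA Glu — identical.
Codon 5: GCG Ala / GCU Ala — synonymous.
Codon 6: CUA Leu / CAG Gln — nonsynonymous.
Codon 7: UCC Ser / CUA Leu — nonsynonymous.
Codon 8: CCC Pro / CCG Pro — synonymous.
Codon 9: GAU Asp / GAC Asp — synonymous.
Codon 10: CAU His / CAU His — identical.
Nonsynonymous differences: 2.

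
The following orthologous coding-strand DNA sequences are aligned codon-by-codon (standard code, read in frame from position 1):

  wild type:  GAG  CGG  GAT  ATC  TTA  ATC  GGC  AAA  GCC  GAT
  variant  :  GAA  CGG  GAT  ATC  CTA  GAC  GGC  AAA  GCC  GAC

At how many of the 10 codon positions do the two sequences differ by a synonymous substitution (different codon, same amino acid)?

Codon 1: GAG Glu / GAA Glu — synonymous.
Codon 2: CGG Arg / CGG Arg — identical.
Codon 3: GAT Asp / GAT Asp — identical.
Codon 4: ATC Ile / ATC Ile — identical.
Codon 5: TTA Leu / CTA Leu — synonymous.
Codon 6: ATC Ile / GAC Asp — nonsynonymous.
Codon 7: GGC Gly / GGC Gly — identical.
Codon 8: AAA Lys / AAA Lys — identical.
Codon 9: GCC Ala / GCC Ala — identical.
Codon 10: GAT Asp / GAC Asp — synonymous.
Synonymous differences: 3.

3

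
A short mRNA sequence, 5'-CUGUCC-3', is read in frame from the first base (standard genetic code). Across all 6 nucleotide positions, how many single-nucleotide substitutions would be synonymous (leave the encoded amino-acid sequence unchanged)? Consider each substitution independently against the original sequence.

7

Codon 1 (CUG, Leu): 4 synonymous substitutions.
Codon 2 (UCC, Ser): 3 synonymous substitutions.
Total: 4 + 3 = 7.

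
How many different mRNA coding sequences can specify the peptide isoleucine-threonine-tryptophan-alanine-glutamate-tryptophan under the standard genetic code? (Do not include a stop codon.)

96

Ile: 3 codons.
Thr: 4 codons.
Trp: 1 codon.
Ala: 4 codons.
Glu: 2 codons.
Trp: 1 codon.
3 × 4 × 1 × 4 × 2 × 1 = 96.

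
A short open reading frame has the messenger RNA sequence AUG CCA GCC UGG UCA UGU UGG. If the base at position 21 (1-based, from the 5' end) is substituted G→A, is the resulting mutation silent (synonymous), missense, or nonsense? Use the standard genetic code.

nonsense

Position 21 falls in codon 7: UGG → Trp.
After the substitution the codon is UGA → Stop.
The new codon is a stop codon, so this is a nonsense mutation.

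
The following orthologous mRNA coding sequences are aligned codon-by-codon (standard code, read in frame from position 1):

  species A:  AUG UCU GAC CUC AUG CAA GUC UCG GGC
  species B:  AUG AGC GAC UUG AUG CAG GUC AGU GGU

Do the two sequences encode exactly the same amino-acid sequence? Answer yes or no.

Codon 1: AUG Met / AUG Met — identical.
Codon 2: UCU Ser / AGC Ser — synonymous.
Codon 3: GAC Asp / GAC Asp — identical.
Codon 4: CUC Leu / UUG Leu — synonymous.
Codon 5: AUG Met / AUG Met — identical.
Codon 6: CAA Gln / CAG Gln — synonymous.
Codon 7: GUC Val / GUC Val — identical.
Codon 8: UCG Ser / AGU Ser — synonymous.
Codon 9: GGC Gly / GGU Gly — synonymous.
Nonsynonymous differences: 0 → same protein.

yes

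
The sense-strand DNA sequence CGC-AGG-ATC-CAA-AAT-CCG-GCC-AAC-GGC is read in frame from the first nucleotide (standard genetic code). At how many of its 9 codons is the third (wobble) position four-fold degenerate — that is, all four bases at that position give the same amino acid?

Codon 1 CGC (Arg): third position 4-fold.
Codon 2 AGG (Arg): third position 2-fold.
Codon 3 ATC (Ile): third position 3-fold.
Codon 4 CAA (Gln): third position 2-fold.
Codon 5 AAT (Asn): third position 2-fold.
Codon 6 CCG (Pro): third position 4-fold.
Codon 7 GCC (Ala): third position 4-fold.
Codon 8 AAC (Asn): third position 2-fold.
Codon 9 GGC (Gly): third position 4-fold.
Four-fold degenerate third positions: 4.

4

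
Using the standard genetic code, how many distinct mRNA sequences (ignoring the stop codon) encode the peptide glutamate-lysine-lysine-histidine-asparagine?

32

Glu: 2 codons.
Lys: 2 codons.
Lys: 2 codons.
His: 2 codons.
Asn: 2 codons.
2 × 2 × 2 × 2 × 2 = 32.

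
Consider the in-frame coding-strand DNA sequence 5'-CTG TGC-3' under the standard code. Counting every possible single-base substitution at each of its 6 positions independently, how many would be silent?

5

Codon 1 (CTG, Leu): 4 synonymous substitutions.
Codon 2 (TGC, Cys): 1 synonymous substitution.
Total: 4 + 1 = 5.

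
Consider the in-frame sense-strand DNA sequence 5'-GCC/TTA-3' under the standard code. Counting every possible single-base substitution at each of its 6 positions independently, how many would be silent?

5

Codon 1 (GCC, Ala): 3 synonymous substitutions.
Codon 2 (TTA, Leu): 2 synonymous substitutions.
Total: 3 + 2 = 5.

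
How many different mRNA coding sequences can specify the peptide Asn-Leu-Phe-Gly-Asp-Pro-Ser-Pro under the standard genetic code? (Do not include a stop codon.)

18432

Asn: 2 codons.
Leu: 6 codons.
Phe: 2 codons.
Gly: 4 codons.
Asp: 2 codons.
Pro: 4 codons.
Ser: 6 codons.
Pro: 4 codons.
2 × 6 × 2 × 4 × 2 × 4 × 6 × 4 = 18432.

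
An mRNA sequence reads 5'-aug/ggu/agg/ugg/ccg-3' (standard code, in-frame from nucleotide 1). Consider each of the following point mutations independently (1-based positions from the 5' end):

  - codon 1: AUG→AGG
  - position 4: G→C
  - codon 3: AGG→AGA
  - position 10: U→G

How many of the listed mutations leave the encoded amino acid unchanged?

Codon 1: AUG (Met) → AGG (Arg) — missense.
Codon 2: GGU (Gly) → CGU (Arg) — missense.
Codon 3: AGG (Arg) → AGA (Arg) — synonymous.
Codon 4: UGG (Trp) → GGG (Gly) — missense.
Synonymous: 1 of 4.

1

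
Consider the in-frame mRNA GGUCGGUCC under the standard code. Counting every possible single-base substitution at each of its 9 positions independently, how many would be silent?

10

Codon 1 (GGU, Gly): 3 synonymous substitutions.
Codon 2 (CGG, Arg): 4 synonymous substitutions.
Codon 3 (UCC, Ser): 3 synonymous substitutions.
Total: 3 + 4 + 3 = 10.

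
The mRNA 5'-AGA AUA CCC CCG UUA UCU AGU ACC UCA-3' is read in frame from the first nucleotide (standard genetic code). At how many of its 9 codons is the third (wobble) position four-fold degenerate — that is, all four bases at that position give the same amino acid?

5

Codon 1 AGA (Arg): third position 2-fold.
Codon 2 AUA (Ile): third position 3-fold.
Codon 3 CCC (Pro): third position 4-fold.
Codon 4 CCG (Pro): third position 4-fold.
Codon 5 UUA (Leu): third position 2-fold.
Codon 6 UCU (Ser): third position 4-fold.
Codon 7 AGU (Ser): third position 2-fold.
Codon 8 ACC (Thr): third position 4-fold.
Codon 9 UCA (Ser): third position 4-fold.
Four-fold degenerate third positions: 5.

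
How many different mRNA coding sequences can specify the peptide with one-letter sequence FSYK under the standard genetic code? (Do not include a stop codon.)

48

Phe: 2 codons.
Ser: 6 codons.
Tyr: 2 codons.
Lys: 2 codons.
2 × 6 × 2 × 2 = 48.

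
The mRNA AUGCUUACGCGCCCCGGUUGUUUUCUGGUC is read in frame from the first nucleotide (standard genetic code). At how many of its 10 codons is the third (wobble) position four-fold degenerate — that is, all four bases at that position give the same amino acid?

7

Codon 1 AUG (Met): third position 1-fold.
Codon 2 CUU (Leu): third position 4-fold.
Codon 3 ACG (Thr): third position 4-fold.
Codon 4 CGC (Arg): third position 4-fold.
Codon 5 CCC (Pro): third position 4-fold.
Codon 6 GGU (Gly): third position 4-fold.
Codon 7 UGU (Cys): third position 2-fold.
Codon 8 UUU (Phe): third position 2-fold.
Codon 9 CUG (Leu): third position 4-fold.
Codon 10 GUC (Val): third position 4-fold.
Four-fold degenerate third positions: 7.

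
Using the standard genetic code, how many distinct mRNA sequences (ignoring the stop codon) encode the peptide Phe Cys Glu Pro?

Phe: 2 codons.
Cys: 2 codons.
Glu: 2 codons.
Pro: 4 codons.
2 × 2 × 2 × 4 = 32.

32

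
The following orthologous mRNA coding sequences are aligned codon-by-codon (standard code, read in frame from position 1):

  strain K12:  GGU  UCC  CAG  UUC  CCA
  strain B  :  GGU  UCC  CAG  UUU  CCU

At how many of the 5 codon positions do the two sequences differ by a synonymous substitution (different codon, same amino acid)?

2

Codon 1: GGU Gly / GGU Gly — identical.
Codon 2: UCC Ser / UCC Ser — identical.
Codon 3: CAG Gln / CAG Gln — identical.
Codon 4: UUC Phe / UUU Phe — synonymous.
Codon 5: CCA Pro / CCU Pro — synonymous.
Synonymous differences: 2.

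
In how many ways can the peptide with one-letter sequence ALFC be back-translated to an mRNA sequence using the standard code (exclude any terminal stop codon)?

96

Ala: 4 codons.
Leu: 6 codons.
Phe: 2 codons.
Cys: 2 codons.
4 × 6 × 2 × 2 = 96.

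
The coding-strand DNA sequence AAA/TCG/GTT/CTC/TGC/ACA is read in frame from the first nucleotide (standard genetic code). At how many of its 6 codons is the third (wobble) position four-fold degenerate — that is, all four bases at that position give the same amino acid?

Codon 1 AAA (Lys): third position 2-fold.
Codon 2 TCG (Ser): third position 4-fold.
Codon 3 GTT (Val): third position 4-fold.
Codon 4 CTC (Leu): third position 4-fold.
Codon 5 TGC (Cys): third position 2-fold.
Codon 6 ACA (Thr): third position 4-fold.
Four-fold degenerate third positions: 4.

4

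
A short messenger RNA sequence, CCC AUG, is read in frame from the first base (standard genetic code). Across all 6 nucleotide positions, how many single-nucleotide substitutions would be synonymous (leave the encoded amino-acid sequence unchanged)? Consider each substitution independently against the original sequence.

Codon 1 (CCC, Pro): 3 synonymous substitutions.
Codon 2 (AUG, Met): 0 synonymous substitutions.
Total: 3 + 0 = 3.

3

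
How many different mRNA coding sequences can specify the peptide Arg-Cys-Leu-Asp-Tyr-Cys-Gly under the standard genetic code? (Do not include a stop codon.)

2304

Arg: 6 codons.
Cys: 2 codons.
Leu: 6 codons.
Asp: 2 codons.
Tyr: 2 codons.
Cys: 2 codons.
Gly: 4 codons.
6 × 2 × 6 × 2 × 2 × 2 × 4 = 2304.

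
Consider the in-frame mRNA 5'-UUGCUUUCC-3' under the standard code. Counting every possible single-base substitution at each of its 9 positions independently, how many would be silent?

8

Codon 1 (UUG, Leu): 2 synonymous substitutions.
Codon 2 (CUU, Leu): 3 synonymous substitutions.
Codon 3 (UCC, Ser): 3 synonymous substitutions.
Total: 2 + 3 + 3 = 8.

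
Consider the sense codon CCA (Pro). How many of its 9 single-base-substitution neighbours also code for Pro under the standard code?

Position 1: none → 0 synonymous.
Position 2: none → 0 synonymous.
Position 3: CCU, CCC, CCG → 3 synonymous.
Total: 0 + 0 + 3 = 3.

3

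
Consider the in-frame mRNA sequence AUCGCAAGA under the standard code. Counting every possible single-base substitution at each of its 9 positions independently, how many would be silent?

7

Codon 1 (AUC, Ile): 2 synonymous substitutions.
Codon 2 (GCA, Ala): 3 synonymous substitutions.
Codon 3 (AGA, Arg): 2 synonymous substitutions.
Total: 2 + 3 + 2 = 7.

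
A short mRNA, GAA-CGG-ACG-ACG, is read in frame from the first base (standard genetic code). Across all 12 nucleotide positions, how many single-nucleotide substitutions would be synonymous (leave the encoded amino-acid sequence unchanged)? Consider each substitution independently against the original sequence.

11

Codon 1 (GAA, Glu): 1 synonymous substitution.
Codon 2 (CGG, Arg): 4 synonymous substitutions.
Codon 3 (ACG, Thr): 3 synonymous substitutions.
Codon 4 (ACG, Thr): 3 synonymous substitutions.
Total: 1 + 4 + 3 + 3 = 11.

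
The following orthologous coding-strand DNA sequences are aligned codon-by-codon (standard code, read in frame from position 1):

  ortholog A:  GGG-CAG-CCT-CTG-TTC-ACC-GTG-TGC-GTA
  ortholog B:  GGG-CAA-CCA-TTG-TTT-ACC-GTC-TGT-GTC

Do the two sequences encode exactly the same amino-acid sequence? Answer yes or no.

yes

Codon 1: GGG Gly / GGG Gly — identical.
Codon 2: CAG Gln / CAA Gln — synonymous.
Codon 3: CCT Pro / CCA Pro — synonymous.
Codon 4: CTG Leu / TTG Leu — synonymous.
Codon 5: TTC Phe / TTT Phe — synonymous.
Codon 6: ACC Thr / ACC Thr — identical.
Codon 7: GTG Val / GTC Val — synonymous.
Codon 8: TGC Cys / TGT Cys — synonymous.
Codon 9: GTA Val / GTC Val — synonymous.
Nonsynonymous differences: 0 → same protein.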